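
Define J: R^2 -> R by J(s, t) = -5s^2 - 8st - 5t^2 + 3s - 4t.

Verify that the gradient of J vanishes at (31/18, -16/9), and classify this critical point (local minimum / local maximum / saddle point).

local maximum

∇J = (-10s - 8t + 3, -8s - 10t - 4); substituting (31/18, -16/9) gives ∇J = (0, 0), so (31/18, -16/9) is indeed a critical point.
The Hessian of J is constant: H = [[-10, -8], [-8, -10]].
det(H) = (-10)·(-10) − (-8)² = 36.
det(H) > 0 and tr(H) = -20 < 0, so H is negative definite and the point is a local maximum.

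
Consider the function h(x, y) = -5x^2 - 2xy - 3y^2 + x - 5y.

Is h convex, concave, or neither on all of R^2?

h is quadratic, so its Hessian is the constant matrix H = [[-10, -2], [-2, -6]].
det(H) = 56, tr(H) = -16.
det(H) > 0 and tr(H) < 0, so H is negative definite everywhere: concave.

concave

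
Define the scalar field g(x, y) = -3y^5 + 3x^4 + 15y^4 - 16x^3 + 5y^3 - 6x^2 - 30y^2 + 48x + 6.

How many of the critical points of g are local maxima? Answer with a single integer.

g separates as a function of x plus a function of y, so ∇g=0 decouples.
∂g/∂x = 12(x - 4)(x - 1)(x + 1) = 0 at x ∈ {-1, 1, 4}; ∂g/∂y = -15y(y - 4)(y - 1)(y + 1) = 0 at y ∈ {-1, 0, 1, 4}.
The Hessian is diagonal: diag(g_xx, g_yy). Second derivatives: g_xx(-1)=120, g_xx(1)=-72, g_xx(4)=180; g_yy(-1)=150, g_yy(0)=-60, g_yy(1)=90, g_yy(4)=-900.
Local maxima occur where both diagonal entries negative: (1, 0), (1, 4). Count: 2.

2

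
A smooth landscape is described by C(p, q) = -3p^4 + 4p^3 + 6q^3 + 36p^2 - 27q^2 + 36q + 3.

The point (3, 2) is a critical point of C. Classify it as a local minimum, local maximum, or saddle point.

saddle point

The mixed partial ∂²C/∂p∂q is 0, so the Hessian at any point is diag(C_pp, C_qq) = diag(12(-3p^2 + 2p + 6), 18(2q - 3)).
At (3, 2): H = diag(-180, 18).
The eigenvalues have opposite signs, so H is indefinite: a saddle point.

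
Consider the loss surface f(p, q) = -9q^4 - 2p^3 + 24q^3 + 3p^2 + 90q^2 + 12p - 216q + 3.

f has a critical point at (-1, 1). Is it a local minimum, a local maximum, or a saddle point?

The mixed partial ∂²f/∂p∂q is 0, so the Hessian at any point is diag(f_pp, f_qq) = diag(6(-2p + 1), 36(-3q^2 + 4q + 5)).
At (-1, 1): H = diag(18, 216).
Both eigenvalues are positive, so H is positive definite: a local minimum.

local minimum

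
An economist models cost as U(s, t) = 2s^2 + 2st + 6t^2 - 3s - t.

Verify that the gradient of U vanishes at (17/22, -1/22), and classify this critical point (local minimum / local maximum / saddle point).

∇U = (4s + 2t - 3, 2s + 12t - 1); substituting (17/22, -1/22) gives ∇U = (0, 0), so (17/22, -1/22) is indeed a critical point.
The Hessian of U is constant: H = [[4, 2], [2, 12]].
det(H) = 4·12 − 2² = 44.
det(H) > 0 and tr(H) = 16 > 0, so H is positive definite and the point is a local minimum.

local minimum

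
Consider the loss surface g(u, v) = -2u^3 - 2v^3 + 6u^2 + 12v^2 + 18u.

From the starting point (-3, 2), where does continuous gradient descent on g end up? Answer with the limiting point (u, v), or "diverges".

g is separable, so gradient descent decouples: u follows -∂g/∂u, v follows -∂g/∂v.
∂g/∂u = -6(u - 3)(u + 1); at u=-3 this is -72, so u increases.
∂g/∂v = -6v(v - 4); at v=2 this is 24, so v decreases.
u converges to its nearest critical value -1 (a local min of the u-part); v converges to 0. The iterate converges to (-1, 0).

(-1, 0)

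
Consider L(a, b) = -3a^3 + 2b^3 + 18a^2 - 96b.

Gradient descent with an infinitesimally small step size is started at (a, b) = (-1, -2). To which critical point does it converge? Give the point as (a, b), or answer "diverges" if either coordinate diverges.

L is separable, so gradient descent decouples: a follows -∂L/∂a, b follows -∂L/∂b.
∂L/∂a = -9a(a - 4); at a=-1 this is -45, so a increases.
∂L/∂b = 6(b - 4)(b + 4); at b=-2 this is -72, so b increases.
a converges to its nearest critical value 0 (a local min of the a-part); b converges to 4. The iterate converges to (0, 4).

(0, 4)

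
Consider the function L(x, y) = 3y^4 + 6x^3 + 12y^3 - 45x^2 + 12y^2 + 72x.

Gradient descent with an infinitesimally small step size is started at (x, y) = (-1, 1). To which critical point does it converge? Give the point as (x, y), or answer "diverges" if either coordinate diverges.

diverges

L is separable, so gradient descent decouples: x follows -∂L/∂x, y follows -∂L/∂y.
∂L/∂x = 18(x - 4)(x - 1); at x=-1 this is 180, so x decreases.
∂L/∂y = 12y(y + 1)(y + 2); at y=1 this is 72, so y decreases.
The x-coordinate has no critical point in that direction and runs off to infinity.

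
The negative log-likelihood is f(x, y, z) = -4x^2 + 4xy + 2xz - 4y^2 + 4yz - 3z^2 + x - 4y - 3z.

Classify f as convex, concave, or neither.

concave

f is quadratic, so its Hessian is the constant matrix H = [[-8, 4, 2], [4, -8, 4], [2, 4, -6]].
Leading principal minors: -8, 48, -64.
Signs alternate −, +, − ⇒ H ≺ 0 ⇒ concave.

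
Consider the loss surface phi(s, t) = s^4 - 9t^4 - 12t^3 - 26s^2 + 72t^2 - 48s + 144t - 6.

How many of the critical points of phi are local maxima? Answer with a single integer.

2

phi separates as a function of s plus a function of t, so ∇phi=0 decouples.
∂phi/∂s = 4(s - 4)(s + 1)(s + 3) = 0 at s ∈ {-3, -1, 4}; ∂phi/∂t = -36(t - 2)(t + 1)(t + 2) = 0 at t ∈ {-2, -1, 2}.
The Hessian is diagonal: diag(phi_ss, phi_tt). Second derivatives: phi_ss(-3)=56, phi_ss(-1)=-40, phi_ss(4)=140; phi_tt(-2)=-144, phi_tt(-1)=108, phi_tt(2)=-432.
Local maxima occur where both diagonal entries negative: (-1, -2), (-1, 2). Count: 2.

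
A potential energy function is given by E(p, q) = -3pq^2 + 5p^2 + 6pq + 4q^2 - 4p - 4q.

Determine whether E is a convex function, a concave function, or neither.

neither

The term -3pq^2 is cubic, so the Hessian is not constant.
∂²E/∂q² = -6p + 8, which takes both signs as p varies (negative for sufficiently large p). A diagonal entry of the Hessian changing sign means the Hessian is neither positive- nor negative-semidefinite on all of R^2.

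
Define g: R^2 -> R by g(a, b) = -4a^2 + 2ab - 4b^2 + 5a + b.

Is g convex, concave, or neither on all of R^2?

g is quadratic, so its Hessian is the constant matrix H = [[-8, 2], [2, -8]].
det(H) = 60, tr(H) = -16.
det(H) > 0 and tr(H) < 0, so H is negative definite everywhere: concave.

concave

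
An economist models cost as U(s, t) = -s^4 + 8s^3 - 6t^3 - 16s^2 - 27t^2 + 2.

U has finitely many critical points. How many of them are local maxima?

2

U separates as a function of s plus a function of t, so ∇U=0 decouples.
∂U/∂s = -4s(s - 4)(s - 2) = 0 at s ∈ {0, 2, 4}; ∂U/∂t = -18t(t + 3) = 0 at t ∈ {-3, 0}.
The Hessian is diagonal: diag(U_ss, U_tt). Second derivatives: U_ss(0)=-32, U_ss(2)=16, U_ss(4)=-32; U_tt(-3)=54, U_tt(0)=-54.
Local maxima occur where both diagonal entries negative: (0, 0), (4, 0). Count: 2.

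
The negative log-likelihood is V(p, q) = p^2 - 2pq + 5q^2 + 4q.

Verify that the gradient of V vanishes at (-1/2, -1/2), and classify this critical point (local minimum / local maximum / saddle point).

∇V = (2p - 2q, -2p + 10q + 4); substituting (-1/2, -1/2) gives ∇V = (0, 0), so (-1/2, -1/2) is indeed a critical point.
The Hessian of V is constant: H = [[2, -2], [-2, 10]].
det(H) = 2·10 − (-2)² = 16.
det(H) > 0 and tr(H) = 12 > 0, so H is positive definite and the point is a local minimum.

local minimum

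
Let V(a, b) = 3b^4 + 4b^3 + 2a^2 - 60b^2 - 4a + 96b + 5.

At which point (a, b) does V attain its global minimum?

V(a,b) separates as P(a) + Q(b) + 5, so its minimum is min P + min Q + 5.
P'(a) = 4a - 4 vanishes at a ∈ {1}; Q'(b) = 12(b - 2)(b - 1)(b + 4) vanishes at b ∈ {-4, 1, 2}.
Local minima of P (where P''>0): P(1)=-2. Local minima of Q: Q(-4)=-832, Q(2)=32.
So the global minimum of V is P(1) + Q(-4) + 5 = -2 − 832 + 5 = -829, attained at (1, -4).

(1, -4)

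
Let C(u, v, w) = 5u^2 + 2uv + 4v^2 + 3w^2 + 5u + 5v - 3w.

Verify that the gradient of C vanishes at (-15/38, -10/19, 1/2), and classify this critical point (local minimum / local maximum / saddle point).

local minimum

∇C = (10u + 2v + 5, 2u + 8v + 5, 6w - 3); substituting (-15/38, -10/19, 1/2) gives ∇C = (0, 0, 0), so (-15/38, -10/19, 1/2) is indeed a critical point.
The Hessian is constant: H = [[10, 2, 0], [2, 8, 0], [0, 0, 6]].
Leading principal minors: Δ₁ = 10, Δ₂ = 76, Δ₃ = 456.
All leading minors are positive, so H is positive definite: a local minimum.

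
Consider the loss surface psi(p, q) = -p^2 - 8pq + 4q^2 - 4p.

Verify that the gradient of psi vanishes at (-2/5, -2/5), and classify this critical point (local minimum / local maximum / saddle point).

saddle point

∇psi = (-2p - 8q - 4, -8p + 8q); substituting (-2/5, -2/5) gives ∇psi = (0, 0), so (-2/5, -2/5) is indeed a critical point.
The Hessian of psi is constant: H = [[-2, -8], [-8, 8]].
det(H) = (-2)·8 − (-8)² = -80.
Since det(H) < 0, H is indefinite and the critical point is a saddle point.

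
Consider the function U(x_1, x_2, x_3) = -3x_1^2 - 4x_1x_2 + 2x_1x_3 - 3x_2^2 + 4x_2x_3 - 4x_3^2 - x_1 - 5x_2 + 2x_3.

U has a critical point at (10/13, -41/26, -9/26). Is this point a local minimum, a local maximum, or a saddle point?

local maximum

The Hessian is constant: H = [[-6, -4, 2], [-4, -6, 4], [2, 4, -8]].
Leading principal minors: Δ₁ = -6, Δ₂ = 20, Δ₃ = -104.
The minors alternate sign starting negative (−, +, −), so H is negative definite: a local maximum.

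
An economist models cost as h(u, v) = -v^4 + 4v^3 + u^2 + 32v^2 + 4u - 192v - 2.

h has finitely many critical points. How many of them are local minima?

h separates as a function of u plus a function of v, so ∇h=0 decouples.
∂h/∂u = 2(u + 2) = 0 at u ∈ {-2}; ∂h/∂v = -4(v - 4)(v - 3)(v + 4) = 0 at v ∈ {-4, 3, 4}.
The Hessian is diagonal: diag(h_uu, h_vv). Second derivatives: h_uu(-2)=2; h_vv(-4)=-224, h_vv(3)=28, h_vv(4)=-32.
Local minima occur where both diagonal entries positive: (-2, 3). Count: 1.

1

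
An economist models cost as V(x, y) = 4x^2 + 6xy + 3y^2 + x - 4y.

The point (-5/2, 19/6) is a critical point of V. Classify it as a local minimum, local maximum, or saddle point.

local minimum

The Hessian of V is constant: H = [[8, 6], [6, 6]].
det(H) = 8·6 − 6² = 12.
det(H) > 0 and tr(H) = 14 > 0, so H is positive definite and the point is a local minimum.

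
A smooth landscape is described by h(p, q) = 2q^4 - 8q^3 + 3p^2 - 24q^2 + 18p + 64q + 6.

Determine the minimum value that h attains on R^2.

-149

h(p,q) separates as A(p) + B(q) + 6, so its minimum is min A + min B + 6.
A'(p) = 6p + 18 vanishes at p ∈ {-3}; B'(q) = 8(q - 4)(q - 1)(q + 2) vanishes at q ∈ {-2, 1, 4}.
Local minima of A (where A''>0): A(-3)=-27. Local minima of B: B(-2)=-128, B(4)=-128.
So the global minimum of h is A(-3) + B(-2) + 6 = -27 − 128 + 6 = -149, attained at (-3, -2).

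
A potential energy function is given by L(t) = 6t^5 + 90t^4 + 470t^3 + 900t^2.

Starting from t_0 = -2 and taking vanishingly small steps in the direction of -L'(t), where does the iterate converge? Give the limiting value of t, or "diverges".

0

L'(t) = 30t(t + 3)(t + 4)(t + 5), so L'(-2) = -360.
Gradient descent moves in the -L' direction, i.e. t is increasing.
The nearest critical point in that direction is t = 0, where L'' = 1800 > 0 (a local minimum). The iterate converges there.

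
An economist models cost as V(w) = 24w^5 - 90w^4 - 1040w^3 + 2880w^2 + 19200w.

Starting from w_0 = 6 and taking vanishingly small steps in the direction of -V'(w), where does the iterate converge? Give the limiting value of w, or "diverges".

5

V'(w) = 120(w - 5)(w - 4)(w + 2)(w + 4), so V'(6) = 19200.
Gradient descent moves in the -V' direction, i.e. w is decreasing.
The nearest critical point in that direction is w = 5, where V'' = 7560 > 0 (a local minimum). The iterate converges there.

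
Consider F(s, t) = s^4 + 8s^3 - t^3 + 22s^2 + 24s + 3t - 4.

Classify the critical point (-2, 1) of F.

The mixed partial ∂²F/∂s∂t is 0, so the Hessian at any point is diag(F_ss, F_tt) = diag(4(3s^2 + 12s + 11), -6t).
At (-2, 1): H = diag(-4, -6).
Both eigenvalues are negative, so H is negative definite: a local maximum.

local maximum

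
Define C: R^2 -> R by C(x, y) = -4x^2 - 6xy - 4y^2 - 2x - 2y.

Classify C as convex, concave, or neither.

C is quadratic, so its Hessian is the constant matrix H = [[-8, -6], [-6, -8]].
det(H) = 28, tr(H) = -16.
det(H) > 0 and tr(H) < 0, so H is negative definite everywhere: concave.

concave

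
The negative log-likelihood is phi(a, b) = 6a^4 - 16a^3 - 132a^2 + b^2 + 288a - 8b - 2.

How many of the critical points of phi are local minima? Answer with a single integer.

phi separates as a function of a plus a function of b, so ∇phi=0 decouples.
∂phi/∂a = 24(a - 4)(a - 1)(a + 3) = 0 at a ∈ {-3, 1, 4}; ∂phi/∂b = 2(b - 4) = 0 at b ∈ {4}.
The Hessian is diagonal: diag(phi_aa, phi_bb). Second derivatives: phi_aa(-3)=672, phi_aa(1)=-288, phi_aa(4)=504; phi_bb(4)=2.
Local minima occur where both diagonal entries positive: (-3, 4), (4, 4). Count: 2.

2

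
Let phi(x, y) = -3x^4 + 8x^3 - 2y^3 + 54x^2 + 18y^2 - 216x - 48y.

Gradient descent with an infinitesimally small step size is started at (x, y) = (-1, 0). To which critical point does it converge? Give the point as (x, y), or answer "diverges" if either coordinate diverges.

(2, 2)

phi is separable, so gradient descent decouples: x follows -∂phi/∂x, y follows -∂phi/∂y.
∂phi/∂x = -12(x - 3)(x - 2)(x + 3); at x=-1 this is -288, so x increases.
∂phi/∂y = -6(y - 4)(y - 2); at y=0 this is -48, so y increases.
x converges to its nearest critical value 2 (a local min of the x-part); y converges to 2. The iterate converges to (2, 2).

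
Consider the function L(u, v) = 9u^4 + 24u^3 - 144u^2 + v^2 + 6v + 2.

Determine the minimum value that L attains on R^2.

L(u,v) separates as P(u) + Q(v) + 2, so its minimum is min P + min Q + 2.
P'(u) = 36u(u - 2)(u + 4) vanishes at u ∈ {-4, 0, 2}; Q'(v) = 2v + 6 vanishes at v ∈ {-3}.
Local minima of P (where P''>0): P(-4)=-1536, P(2)=-240. Local minima of Q: Q(-3)=-9.
So the global minimum of L is P(-4) + Q(-3) + 2 = -1536 − 9 + 2 = -1543, attained at (-4, -3).

-1543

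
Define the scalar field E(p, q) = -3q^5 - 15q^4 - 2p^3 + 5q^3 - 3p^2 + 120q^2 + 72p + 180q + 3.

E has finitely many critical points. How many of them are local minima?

E separates as a function of p plus a function of q, so ∇E=0 decouples.
∂E/∂p = -6(p - 3)(p + 4) = 0 at p ∈ {-4, 3}; ∂E/∂q = -15(q - 2)(q + 1)(q + 2)(q + 3) = 0 at q ∈ {-3, -2, -1, 2}.
The Hessian is diagonal: diag(E_pp, E_qq). Second derivatives: E_pp(-4)=42, E_pp(3)=-42; E_qq(-3)=150, E_qq(-2)=-60, E_qq(-1)=90, E_qq(2)=-900.
Local minima occur where both diagonal entries positive: (-4, -3), (-4, -1). Count: 2.

2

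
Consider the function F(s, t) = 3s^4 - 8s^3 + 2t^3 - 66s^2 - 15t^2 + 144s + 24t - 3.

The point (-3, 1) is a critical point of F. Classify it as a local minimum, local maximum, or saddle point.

The mixed partial ∂²F/∂s∂t is 0, so the Hessian at any point is diag(F_ss, F_tt) = diag(12(3s^2 - 4s - 11), 6(2t - 5)).
At (-3, 1): H = diag(336, -18).
The eigenvalues have opposite signs, so H is indefinite: a saddle point.

saddle point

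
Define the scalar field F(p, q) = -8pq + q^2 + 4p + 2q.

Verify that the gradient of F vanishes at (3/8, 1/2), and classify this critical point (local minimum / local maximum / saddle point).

saddle point

∇F = (-8q + 4, -8p + 2q + 2); substituting (3/8, 1/2) gives ∇F = (0, 0), so (3/8, 1/2) is indeed a critical point.
The Hessian of F is constant: H = [[0, -8], [-8, 2]].
det(H) = 0·2 − (-8)² = -64.
Since det(H) < 0, H is indefinite and the critical point is a saddle point.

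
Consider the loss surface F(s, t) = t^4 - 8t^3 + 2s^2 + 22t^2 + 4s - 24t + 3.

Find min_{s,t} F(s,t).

-8

F(s,t) separates as P(s) + Q(t) + 3, so its minimum is min P + min Q + 3.
P'(s) = 4s + 4 vanishes at s ∈ {-1}; Q'(t) = 4(t - 3)(t - 2)(t - 1) vanishes at t ∈ {1, 2, 3}.
Local minima of P (where P''>0): P(-1)=-2. Local minima of Q: Q(1)=-9, Q(3)=-9.
So the global minimum of F is P(-1) + Q(1) + 3 = -2 − 9 + 3 = -8, attained at (-1, 1).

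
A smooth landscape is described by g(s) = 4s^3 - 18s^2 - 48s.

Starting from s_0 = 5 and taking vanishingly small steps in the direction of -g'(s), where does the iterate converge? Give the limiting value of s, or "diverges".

g'(s) = 12(s - 4)(s + 1), so g'(5) = 72.
Gradient descent moves in the -g' direction, i.e. s is decreasing.
The nearest critical point in that direction is s = 4, where g'' = 60 > 0 (a local minimum). The iterate converges there.

4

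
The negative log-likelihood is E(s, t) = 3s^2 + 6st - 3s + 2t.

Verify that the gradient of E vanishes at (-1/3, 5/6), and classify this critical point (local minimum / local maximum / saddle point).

∇E = (6s + 6t - 3, 6s + 2); substituting (-1/3, 5/6) gives ∇E = (0, 0), so (-1/3, 5/6) is indeed a critical point.
The Hessian of E is constant: H = [[6, 6], [6, 0]].
det(H) = 6·0 − 6² = -36.
Since det(H) < 0, H is indefinite and the critical point is a saddle point.

saddle point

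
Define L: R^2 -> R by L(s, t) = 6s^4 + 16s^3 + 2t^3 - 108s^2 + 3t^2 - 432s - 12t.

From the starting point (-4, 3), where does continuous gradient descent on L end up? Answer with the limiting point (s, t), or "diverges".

L is separable, so gradient descent decouples: s follows -∂L/∂s, t follows -∂L/∂t.
∂L/∂s = 24(s - 3)(s + 2)(s + 3); at s=-4 this is -336, so s increases.
∂L/∂t = 6(t - 1)(t + 2); at t=3 this is 60, so t decreases.
s converges to its nearest critical value -3 (a local min of the s-part); t converges to 1. The iterate converges to (-3, 1).

(-3, 1)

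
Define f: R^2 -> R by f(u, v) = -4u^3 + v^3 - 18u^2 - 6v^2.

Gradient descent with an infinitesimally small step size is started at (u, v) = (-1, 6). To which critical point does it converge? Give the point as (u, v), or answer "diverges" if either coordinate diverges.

(-3, 4)

f is separable, so gradient descent decouples: u follows -∂f/∂u, v follows -∂f/∂v.
∂f/∂u = -12u(u + 3); at u=-1 this is 24, so u decreases.
∂f/∂v = 3v(v - 4); at v=6 this is 36, so v decreases.
u converges to its nearest critical value -3 (a local min of the u-part); v converges to 4. The iterate converges to (-3, 4).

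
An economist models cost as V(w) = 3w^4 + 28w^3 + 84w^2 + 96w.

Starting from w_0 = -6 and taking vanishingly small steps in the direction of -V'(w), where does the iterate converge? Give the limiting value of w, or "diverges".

V'(w) = 12(w + 1)(w + 2)(w + 4), so V'(-6) = -480.
Gradient descent moves in the -V' direction, i.e. w is increasing.
The nearest critical point in that direction is w = -4, where V'' = 72 > 0 (a local minimum). The iterate converges there.

-4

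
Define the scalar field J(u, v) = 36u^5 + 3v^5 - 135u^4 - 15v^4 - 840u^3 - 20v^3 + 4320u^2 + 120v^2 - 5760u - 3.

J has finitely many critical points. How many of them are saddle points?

J separates as a function of u plus a function of v, so ∇J=0 decouples.
∂J/∂u = 180(u - 4)(u - 2)(u - 1)(u + 4) = 0 at u ∈ {-4, 1, 2, 4}; ∂J/∂v = 15v(v - 4)(v - 2)(v + 2) = 0 at v ∈ {-2, 0, 2, 4}.
The Hessian is diagonal: diag(J_uu, J_vv). Second derivatives: J_uu(-4)=-43200, J_uu(1)=2700, J_uu(2)=-2160, J_uu(4)=8640; J_vv(-2)=-720, J_vv(0)=240, J_vv(2)=-240, J_vv(4)=720.
Saddle points occur where the two diagonal entries have opposite signs: (-4, 0), (-4, 4), (1, -2), (1, 2), (2, 0), (2, 4), (4, -2), (4, 2). Count: 8.

8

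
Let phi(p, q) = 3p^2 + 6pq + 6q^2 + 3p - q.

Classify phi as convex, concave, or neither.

phi is quadratic, so its Hessian is the constant matrix H = [[6, 6], [6, 12]].
det(H) = 36, tr(H) = 18.
det(H) > 0 and tr(H) > 0, so H is positive definite everywhere: convex.

convex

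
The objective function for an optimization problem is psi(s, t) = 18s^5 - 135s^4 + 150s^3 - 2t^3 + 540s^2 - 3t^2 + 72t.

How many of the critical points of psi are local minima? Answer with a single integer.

2

psi separates as a function of s plus a function of t, so ∇psi=0 decouples.
∂psi/∂s = 90s(s - 4)(s - 3)(s + 1) = 0 at s ∈ {-1, 0, 3, 4}; ∂psi/∂t = -6(t - 3)(t + 4) = 0 at t ∈ {-4, 3}.
The Hessian is diagonal: diag(psi_ss, psi_tt). Second derivatives: psi_ss(-1)=-1800, psi_ss(0)=1080, psi_ss(3)=-1080, psi_ss(4)=1800; psi_tt(-4)=42, psi_tt(3)=-42.
Local minima occur where both diagonal entries positive: (0, -4), (4, -4). Count: 2.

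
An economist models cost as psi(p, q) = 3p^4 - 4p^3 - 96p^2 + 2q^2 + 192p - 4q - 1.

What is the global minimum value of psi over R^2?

-1283

psi(p,q) separates as A(p) + B(q) − 1, so its minimum is min A + min B − 1.
A'(p) = 12(p - 4)(p - 1)(p + 4) vanishes at p ∈ {-4, 1, 4}; B'(q) = 4q - 4 vanishes at q ∈ {1}.
Local minima of A (where A''>0): A(-4)=-1280, A(4)=-256. Local minima of B: B(1)=-2.
So the global minimum of psi is A(-4) + B(1) − 1 = -1280 − 2 − 1 = -1283, attained at (-4, 1).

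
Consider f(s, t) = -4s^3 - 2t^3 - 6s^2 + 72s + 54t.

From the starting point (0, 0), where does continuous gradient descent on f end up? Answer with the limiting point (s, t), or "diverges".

(-3, -3)

f is separable, so gradient descent decouples: s follows -∂f/∂s, t follows -∂f/∂t.
∂f/∂s = -12(s - 2)(s + 3); at s=0 this is 72, so s decreases.
∂f/∂t = -6(t - 3)(t + 3); at t=0 this is 54, so t decreases.
s converges to its nearest critical value -3 (a local min of the s-part); t converges to -3. The iterate converges to (-3, -3).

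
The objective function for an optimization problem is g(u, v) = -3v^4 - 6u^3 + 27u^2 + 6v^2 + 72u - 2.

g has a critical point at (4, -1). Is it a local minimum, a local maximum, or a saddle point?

The mixed partial ∂²g/∂u∂v is 0, so the Hessian at any point is diag(g_uu, g_vv) = diag(18(-2u + 3), 12(-3v^2 + 1)).
At (4, -1): H = diag(-90, -24).
Both eigenvalues are negative, so H is negative definite: a local maximum.

local maximum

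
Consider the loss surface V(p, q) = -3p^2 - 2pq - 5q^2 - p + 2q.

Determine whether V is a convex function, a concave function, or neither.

concave

V is quadratic, so its Hessian is the constant matrix H = [[-6, -2], [-2, -10]].
det(H) = 56, tr(H) = -16.
det(H) > 0 and tr(H) < 0, so H is negative definite everywhere: concave.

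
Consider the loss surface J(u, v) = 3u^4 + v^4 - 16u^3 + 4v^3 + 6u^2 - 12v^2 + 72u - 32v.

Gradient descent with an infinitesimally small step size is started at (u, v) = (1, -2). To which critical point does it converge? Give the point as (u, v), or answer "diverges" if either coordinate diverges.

J is separable, so gradient descent decouples: u follows -∂J/∂u, v follows -∂J/∂v.
∂J/∂u = 12(u - 3)(u - 2)(u + 1); at u=1 this is 48, so u decreases.
∂J/∂v = 4(v - 2)(v + 1)(v + 4); at v=-2 this is 32, so v decreases.
u converges to its nearest critical value -1 (a local min of the u-part); v converges to -4. The iterate converges to (-1, -4).

(-1, -4)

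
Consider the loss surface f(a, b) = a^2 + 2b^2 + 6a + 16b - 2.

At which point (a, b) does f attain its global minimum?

(-3, -4)

f(a,b) separates as P(a) + Q(b) − 2, so its minimum is min P + min Q − 2.
P'(a) = 2a + 6 vanishes at a ∈ {-3}; Q'(b) = 4b + 16 vanishes at b ∈ {-4}.
Local minima of P (where P''>0): P(-3)=-9. Local minima of Q: Q(-4)=-32.
So the global minimum of f is P(-3) + Q(-4) − 2 = -9 − 32 − 2 = -43, attained at (-3, -4).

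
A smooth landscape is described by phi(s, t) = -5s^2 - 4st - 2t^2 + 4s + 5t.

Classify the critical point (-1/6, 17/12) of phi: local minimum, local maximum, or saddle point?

The Hessian of phi is constant: H = [[-10, -4], [-4, -4]].
det(H) = (-10)·(-4) − (-4)² = 24.
det(H) > 0 and tr(H) = -14 < 0, so H is negative definite and the point is a local maximum.

local maximum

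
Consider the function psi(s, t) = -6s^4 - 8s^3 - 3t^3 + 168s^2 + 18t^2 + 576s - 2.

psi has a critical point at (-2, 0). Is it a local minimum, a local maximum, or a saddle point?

The mixed partial ∂²psi/∂s∂t is 0, so the Hessian at any point is diag(psi_ss, psi_tt) = diag(24(-3s^2 - 2s + 14), 18(-t + 2)).
At (-2, 0): H = diag(144, 36).
Both eigenvalues are positive, so H is positive definite: a local minimum.

local minimum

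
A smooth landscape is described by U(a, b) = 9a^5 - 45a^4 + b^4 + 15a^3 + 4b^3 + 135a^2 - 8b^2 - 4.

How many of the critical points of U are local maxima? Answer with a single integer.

2

U separates as a function of a plus a function of b, so ∇U=0 decouples.
∂U/∂a = 45a(a - 3)(a - 2)(a + 1) = 0 at a ∈ {-1, 0, 2, 3}; ∂U/∂b = 4b(b - 1)(b + 4) = 0 at b ∈ {-4, 0, 1}.
The Hessian is diagonal: diag(U_aa, U_bb). Second derivatives: U_aa(-1)=-540, U_aa(0)=270, U_aa(2)=-270, U_aa(3)=540; U_bb(-4)=80, U_bb(0)=-16, U_bb(1)=20.
Local maxima occur where both diagonal entries negative: (-1, 0), (2, 0). Count: 2.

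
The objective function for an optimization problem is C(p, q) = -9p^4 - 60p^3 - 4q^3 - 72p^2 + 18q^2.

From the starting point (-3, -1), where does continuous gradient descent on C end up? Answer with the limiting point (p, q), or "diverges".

C is separable, so gradient descent decouples: p follows -∂C/∂p, q follows -∂C/∂q.
∂C/∂p = -36p(p + 1)(p + 4); at p=-3 this is -216, so p increases.
∂C/∂q = -12q(q - 3); at q=-1 this is -48, so q increases.
p converges to its nearest critical value -1 (a local min of the p-part); q converges to 0. The iterate converges to (-1, 0).

(-1, 0)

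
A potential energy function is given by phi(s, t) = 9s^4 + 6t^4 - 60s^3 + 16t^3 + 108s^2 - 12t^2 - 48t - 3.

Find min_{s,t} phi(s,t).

-41

phi(s,t) separates as P(s) + Q(t) − 3, so its minimum is min P + min Q − 3.
P'(s) = 36s(s - 3)(s - 2) vanishes at s ∈ {0, 2, 3}; Q'(t) = 24(t - 1)(t + 1)(t + 2) vanishes at t ∈ {-2, -1, 1}.
Local minima of P (where P''>0): P(0)=0, P(3)=81. Local minima of Q: Q(-2)=16, Q(1)=-38.
So the global minimum of phi is P(0) + Q(1) − 3 = 0 − 38 − 3 = -41, attained at (0, 1).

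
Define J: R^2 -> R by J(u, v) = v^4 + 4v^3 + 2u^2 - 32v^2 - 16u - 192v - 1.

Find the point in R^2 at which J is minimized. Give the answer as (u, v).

J(u,v) separates as P(u) + Q(v) − 1, so its minimum is min P + min Q − 1.
P'(u) = 4u - 16 vanishes at u ∈ {4}; Q'(v) = 4(v - 4)(v + 3)(v + 4) vanishes at v ∈ {-4, -3, 4}.
Local minima of P (where P''>0): P(4)=-32. Local minima of Q: Q(-4)=256, Q(4)=-768.
So the global minimum of J is P(4) + Q(4) − 1 = -32 − 768 − 1 = -801, attained at (4, 4).

(4, 4)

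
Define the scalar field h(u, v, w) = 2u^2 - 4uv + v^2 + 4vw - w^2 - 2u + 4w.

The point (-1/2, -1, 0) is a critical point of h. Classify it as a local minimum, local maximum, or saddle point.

saddle point

The Hessian is constant: H = [[4, -4, 0], [-4, 2, 4], [0, 4, -2]].
Leading principal minors: Δ₁ = 4, Δ₂ = -8, Δ₃ = -48.
The minors fit neither the all-positive nor the alternating-sign pattern, so H is indefinite: a saddle point.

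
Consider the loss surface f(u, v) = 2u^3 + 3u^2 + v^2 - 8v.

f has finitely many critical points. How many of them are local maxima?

0

f separates as a function of u plus a function of v, so ∇f=0 decouples.
∂f/∂u = 6u(u + 1) = 0 at u ∈ {-1, 0}; ∂f/∂v = 2(v - 4) = 0 at v ∈ {4}.
The Hessian is diagonal: diag(f_uu, f_vv). Second derivatives: f_uu(-1)=-6, f_uu(0)=6; f_vv(4)=2.
Local maxima occur where both diagonal entries negative: none. Count: 0.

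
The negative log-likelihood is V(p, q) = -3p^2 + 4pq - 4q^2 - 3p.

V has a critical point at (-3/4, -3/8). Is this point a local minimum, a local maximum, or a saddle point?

local maximum

The Hessian of V is constant: H = [[-6, 4], [4, -8]].
det(H) = (-6)·(-8) − 4² = 32.
det(H) > 0 and tr(H) = -14 < 0, so H is negative definite and the point is a local maximum.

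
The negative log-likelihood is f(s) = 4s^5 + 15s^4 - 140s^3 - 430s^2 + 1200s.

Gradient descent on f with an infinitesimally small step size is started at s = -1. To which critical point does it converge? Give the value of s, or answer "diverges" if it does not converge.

-3

f'(s) = 20(s - 4)(s - 1)(s + 3)(s + 5), so f'(-1) = 1600.
Gradient descent moves in the -f' direction, i.e. s is decreasing.
The nearest critical point in that direction is s = -3, where f'' = 1120 > 0 (a local minimum). The iterate converges there.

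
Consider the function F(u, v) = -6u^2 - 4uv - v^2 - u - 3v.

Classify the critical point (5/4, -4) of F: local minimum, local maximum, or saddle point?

local maximum

The Hessian of F is constant: H = [[-12, -4], [-4, -2]].
det(H) = (-12)·(-2) − (-4)² = 8.
det(H) > 0 and tr(H) = -14 < 0, so H is negative definite and the point is a local maximum.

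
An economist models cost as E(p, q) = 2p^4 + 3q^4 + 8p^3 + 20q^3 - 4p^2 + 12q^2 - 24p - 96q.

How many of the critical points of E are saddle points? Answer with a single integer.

E separates as a function of p plus a function of q, so ∇E=0 decouples.
∂E/∂p = 8(p - 1)(p + 1)(p + 3) = 0 at p ∈ {-3, -1, 1}; ∂E/∂q = 12(q - 1)(q + 2)(q + 4) = 0 at q ∈ {-4, -2, 1}.
The Hessian is diagonal: diag(E_pp, E_qq). Second derivatives: E_pp(-3)=64, E_pp(-1)=-32, E_pp(1)=64; E_qq(-4)=120, E_qq(-2)=-72, E_qq(1)=180.
Saddle points occur where the two diagonal entries have opposite signs: (-3, -2), (-1, -4), (-1, 1), (1, -2). Count: 4.

4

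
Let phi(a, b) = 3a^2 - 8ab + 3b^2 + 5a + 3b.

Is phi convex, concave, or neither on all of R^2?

phi is quadratic, so its Hessian is the constant matrix H = [[6, -8], [-8, 6]].
det(H) = -28, tr(H) = 12.
det(H) < 0, so H is indefinite: neither convex nor concave.

neither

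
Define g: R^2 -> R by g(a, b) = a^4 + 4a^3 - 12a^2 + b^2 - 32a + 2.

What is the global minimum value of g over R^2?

-62

g(a,b) separates as P(a) + Q(b) + 2, so its minimum is min P + min Q + 2.
P'(a) = 4(a - 2)(a + 1)(a + 4) vanishes at a ∈ {-4, -1, 2}; Q'(b) = 2b vanishes at b ∈ {0}.
Local minima of P (where P''>0): P(-4)=-64, P(2)=-64. Local minima of Q: Q(0)=0.
So the global minimum of g is P(-4) + Q(0) + 2 = -64 + 0 + 2 = -62, attained at (-4, 0).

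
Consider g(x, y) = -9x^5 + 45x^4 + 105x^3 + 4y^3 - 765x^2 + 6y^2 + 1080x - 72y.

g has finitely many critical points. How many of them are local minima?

2

g separates as a function of x plus a function of y, so ∇g=0 decouples.
∂g/∂x = -45(x - 4)(x - 2)(x - 1)(x + 3) = 0 at x ∈ {-3, 1, 2, 4}; ∂g/∂y = 12(y - 2)(y + 3) = 0 at y ∈ {-3, 2}.
The Hessian is diagonal: diag(g_xx, g_yy). Second derivatives: g_xx(-3)=6300, g_xx(1)=-540, g_xx(2)=450, g_xx(4)=-1890; g_yy(-3)=-60, g_yy(2)=60.
Local minima occur where both diagonal entries positive: (-3, 2), (2, 2). Count: 2.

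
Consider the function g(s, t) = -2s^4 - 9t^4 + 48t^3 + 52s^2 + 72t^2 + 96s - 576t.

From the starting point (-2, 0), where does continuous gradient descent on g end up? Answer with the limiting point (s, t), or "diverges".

(-1, 2)

g is separable, so gradient descent decouples: s follows -∂g/∂s, t follows -∂g/∂t.
∂g/∂s = -8(s - 4)(s + 1)(s + 3); at s=-2 this is -48, so s increases.
∂g/∂t = -36(t - 4)(t - 2)(t + 2); at t=0 this is -576, so t increases.
s converges to its nearest critical value -1 (a local min of the s-part); t converges to 2. The iterate converges to (-1, 2).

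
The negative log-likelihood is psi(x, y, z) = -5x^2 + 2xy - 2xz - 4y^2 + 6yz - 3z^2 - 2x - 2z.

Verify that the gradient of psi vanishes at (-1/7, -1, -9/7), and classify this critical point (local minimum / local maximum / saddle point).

∇psi = (-10x + 2y - 2z - 2, 2x - 8y + 6z, -2x + 6y - 6z - 2); substituting (-1/7, -1, -9/7) gives ∇psi = (0, 0, 0), so (-1/7, -1, -9/7) is indeed a critical point.
The Hessian is constant: H = [[-10, 2, -2], [2, -8, 6], [-2, 6, -6]].
Leading principal minors: Δ₁ = -10, Δ₂ = 76, Δ₃ = -112.
The minors alternate sign starting negative (−, +, −), so H is negative definite: a local maximum.

local maximum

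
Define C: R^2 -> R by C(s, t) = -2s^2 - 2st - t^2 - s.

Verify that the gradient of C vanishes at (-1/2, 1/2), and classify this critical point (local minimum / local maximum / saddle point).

local maximum

∇C = (-4s - 2t - 1, -2s - 2t); substituting (-1/2, 1/2) gives ∇C = (0, 0), so (-1/2, 1/2) is indeed a critical point.
The Hessian of C is constant: H = [[-4, -2], [-2, -2]].
det(H) = (-4)·(-2) − (-2)² = 4.
det(H) > 0 and tr(H) = -6 < 0, so H is negative definite and the point is a local maximum.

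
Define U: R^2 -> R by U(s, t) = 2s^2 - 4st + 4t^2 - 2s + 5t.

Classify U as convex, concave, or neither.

convex

U is quadratic, so its Hessian is the constant matrix H = [[4, -4], [-4, 8]].
det(H) = 16, tr(H) = 12.
det(H) > 0 and tr(H) > 0, so H is positive definite everywhere: convex.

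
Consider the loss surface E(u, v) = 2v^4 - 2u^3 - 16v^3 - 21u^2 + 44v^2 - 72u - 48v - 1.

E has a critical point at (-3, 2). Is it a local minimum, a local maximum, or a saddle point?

local maximum

The mixed partial ∂²E/∂u∂v is 0, so the Hessian at any point is diag(E_uu, E_vv) = diag(-6(2u + 7), 8(3v^2 - 12v + 11)).
At (-3, 2): H = diag(-6, -8).
Both eigenvalues are negative, so H is negative definite: a local maximum.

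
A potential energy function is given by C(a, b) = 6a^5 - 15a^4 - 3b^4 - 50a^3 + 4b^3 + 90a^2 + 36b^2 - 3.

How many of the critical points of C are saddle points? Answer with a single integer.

C separates as a function of a plus a function of b, so ∇C=0 decouples.
∂C/∂a = 30a(a - 3)(a - 1)(a + 2) = 0 at a ∈ {-2, 0, 1, 3}; ∂C/∂b = -12b(b - 3)(b + 2) = 0 at b ∈ {-2, 0, 3}.
The Hessian is diagonal: diag(C_aa, C_bb). Second derivatives: C_aa(-2)=-900, C_aa(0)=180, C_aa(1)=-180, C_aa(3)=900; C_bb(-2)=-120, C_bb(0)=72, C_bb(3)=-180.
Saddle points occur where the two diagonal entries have opposite signs: (-2, 0), (0, -2), (0, 3), (1, 0), (3, -2), (3, 3). Count: 6.

6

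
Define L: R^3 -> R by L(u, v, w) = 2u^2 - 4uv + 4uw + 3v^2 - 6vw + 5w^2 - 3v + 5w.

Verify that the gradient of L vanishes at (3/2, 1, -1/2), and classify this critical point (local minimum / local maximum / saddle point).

local minimum

∇L = (4u - 4v + 4w, -4u + 6v - 6w - 3, 4u - 6v + 10w + 5); substituting (3/2, 1, -1/2) gives ∇L = (0, 0, 0), so (3/2, 1, -1/2) is indeed a critical point.
The Hessian is constant: H = [[4, -4, 4], [-4, 6, -6], [4, -6, 10]].
Leading principal minors: Δ₁ = 4, Δ₂ = 8, Δ₃ = 32.
All leading minors are positive, so H is positive definite: a local minimum.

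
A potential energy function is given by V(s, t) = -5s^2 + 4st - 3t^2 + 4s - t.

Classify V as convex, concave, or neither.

concave

V is quadratic, so its Hessian is the constant matrix H = [[-10, 4], [4, -6]].
det(H) = 44, tr(H) = -16.
det(H) > 0 and tr(H) < 0, so H is negative definite everywhere: concave.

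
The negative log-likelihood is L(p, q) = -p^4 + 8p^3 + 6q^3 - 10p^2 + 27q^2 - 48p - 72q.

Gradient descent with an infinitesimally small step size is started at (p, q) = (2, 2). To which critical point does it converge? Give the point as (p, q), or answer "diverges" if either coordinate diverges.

L is separable, so gradient descent decouples: p follows -∂L/∂p, q follows -∂L/∂q.
∂L/∂p = -4(p - 4)(p - 3)(p + 1); at p=2 this is -24, so p increases.
∂L/∂q = 18(q - 1)(q + 4); at q=2 this is 108, so q decreases.
p converges to its nearest critical value 3 (a local min of the p-part); q converges to 1. The iterate converges to (3, 1).

(3, 1)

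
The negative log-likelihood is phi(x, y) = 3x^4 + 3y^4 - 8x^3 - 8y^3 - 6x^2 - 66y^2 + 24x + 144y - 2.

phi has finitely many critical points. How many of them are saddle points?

4

phi separates as a function of x plus a function of y, so ∇phi=0 decouples.
∂phi/∂x = 12(x - 2)(x - 1)(x + 1) = 0 at x ∈ {-1, 1, 2}; ∂phi/∂y = 12(y - 4)(y - 1)(y + 3) = 0 at y ∈ {-3, 1, 4}.
The Hessian is diagonal: diag(phi_xx, phi_yy). Second derivatives: phi_xx(-1)=72, phi_xx(1)=-24, phi_xx(2)=36; phi_yy(-3)=336, phi_yy(1)=-144, phi_yy(4)=252.
Saddle points occur where the two diagonal entries have opposite signs: (-1, 1), (1, -3), (1, 4), (2, 1). Count: 4.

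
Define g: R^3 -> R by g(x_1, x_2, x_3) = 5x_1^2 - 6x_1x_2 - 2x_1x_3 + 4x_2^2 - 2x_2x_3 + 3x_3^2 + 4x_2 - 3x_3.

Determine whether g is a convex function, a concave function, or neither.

g is quadratic, so its Hessian is the constant matrix H = [[10, -6, -2], [-6, 8, -2], [-2, -2, 6]].
Leading principal minors: 10, 44, 144.
All positive ⇒ H ≻ 0 ⇒ convex.

convex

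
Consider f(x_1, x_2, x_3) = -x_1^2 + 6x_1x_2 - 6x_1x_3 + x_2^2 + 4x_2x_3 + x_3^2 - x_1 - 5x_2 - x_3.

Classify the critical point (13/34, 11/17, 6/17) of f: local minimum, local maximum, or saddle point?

The Hessian is constant: H = [[-2, 6, -6], [6, 2, 4], [-6, 4, 2]].
Leading principal minors: Δ₁ = -2, Δ₂ = -40, Δ₃ = -408.
The minors fit neither the all-positive nor the alternating-sign pattern, so H is indefinite: a saddle point.

saddle point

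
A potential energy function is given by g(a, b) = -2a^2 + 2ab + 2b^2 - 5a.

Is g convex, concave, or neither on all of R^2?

neither

g is quadratic, so its Hessian is the constant matrix H = [[-4, 2], [2, 4]].
det(H) = -20, tr(H) = 0.
det(H) < 0, so H is indefinite: neither convex nor concave.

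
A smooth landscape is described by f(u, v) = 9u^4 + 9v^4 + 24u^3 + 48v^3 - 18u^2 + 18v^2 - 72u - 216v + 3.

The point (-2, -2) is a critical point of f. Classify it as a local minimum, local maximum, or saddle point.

The mixed partial ∂²f/∂u∂v is 0, so the Hessian at any point is diag(f_uu, f_vv) = diag(36(3u^2 + 4u - 1), 36(3v^2 + 8v + 1)).
At (-2, -2): H = diag(108, -108).
The eigenvalues have opposite signs, so H is indefinite: a saddle point.

saddle point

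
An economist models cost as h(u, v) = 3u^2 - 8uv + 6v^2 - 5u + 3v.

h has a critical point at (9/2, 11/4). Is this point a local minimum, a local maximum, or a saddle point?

The Hessian of h is constant: H = [[6, -8], [-8, 12]].
det(H) = 6·12 − (-8)² = 8.
det(H) > 0 and tr(H) = 18 > 0, so H is positive definite and the point is a local minimum.

local minimum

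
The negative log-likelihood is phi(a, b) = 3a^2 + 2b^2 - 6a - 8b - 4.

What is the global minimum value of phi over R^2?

-15

phi(a,b) separates as P(a) + Q(b) − 4, so its minimum is min P + min Q − 4.
P'(a) = 6a - 6 vanishes at a ∈ {1}; Q'(b) = 4b - 8 vanishes at b ∈ {2}.
Local minima of P (where P''>0): P(1)=-3. Local minima of Q: Q(2)=-8.
So the global minimum of phi is P(1) + Q(2) − 4 = -3 − 8 − 4 = -15, attained at (1, 2).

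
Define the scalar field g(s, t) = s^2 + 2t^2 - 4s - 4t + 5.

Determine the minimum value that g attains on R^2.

-1

g(s,t) separates as P(s) + Q(t) + 5, so its minimum is min P + min Q + 5.
P'(s) = 2s - 4 vanishes at s ∈ {2}; Q'(t) = 4(t - 1) vanishes at t ∈ {1}.
Local minima of P (where P''>0): P(2)=-4. Local minima of Q: Q(1)=-2.
So the global minimum of g is P(2) + Q(1) + 5 = -4 − 2 + 5 = -1, attained at (2, 1).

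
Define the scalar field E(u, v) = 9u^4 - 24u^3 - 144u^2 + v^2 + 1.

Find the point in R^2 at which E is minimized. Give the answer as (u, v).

(4, 0)

E(u,v) separates as P(u) + Q(v) + 1, so its minimum is min P + min Q + 1.
P'(u) = 36u(u - 4)(u + 2) vanishes at u ∈ {-2, 0, 4}; Q'(v) = 2v vanishes at v ∈ {0}.
Local minima of P (where P''>0): P(-2)=-240, P(4)=-1536. Local minima of Q: Q(0)=0.
So the global minimum of E is P(4) + Q(0) + 1 = -1536 + 0 + 1 = -1535, attained at (4, 0).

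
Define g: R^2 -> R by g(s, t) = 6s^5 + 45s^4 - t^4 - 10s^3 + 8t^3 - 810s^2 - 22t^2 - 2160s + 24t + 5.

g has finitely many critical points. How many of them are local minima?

2

g separates as a function of s plus a function of t, so ∇g=0 decouples.
∂g/∂s = 30(s - 3)(s + 2)(s + 3)(s + 4) = 0 at s ∈ {-4, -3, -2, 3}; ∂g/∂t = -4(t - 3)(t - 2)(t - 1) = 0 at t ∈ {1, 2, 3}.
The Hessian is diagonal: diag(g_ss, g_tt). Second derivatives: g_ss(-4)=-420, g_ss(-3)=180, g_ss(-2)=-300, g_ss(3)=6300; g_tt(1)=-8, g_tt(2)=4, g_tt(3)=-8.
Local minima occur where both diagonal entries positive: (-3, 2), (3, 2). Count: 2.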